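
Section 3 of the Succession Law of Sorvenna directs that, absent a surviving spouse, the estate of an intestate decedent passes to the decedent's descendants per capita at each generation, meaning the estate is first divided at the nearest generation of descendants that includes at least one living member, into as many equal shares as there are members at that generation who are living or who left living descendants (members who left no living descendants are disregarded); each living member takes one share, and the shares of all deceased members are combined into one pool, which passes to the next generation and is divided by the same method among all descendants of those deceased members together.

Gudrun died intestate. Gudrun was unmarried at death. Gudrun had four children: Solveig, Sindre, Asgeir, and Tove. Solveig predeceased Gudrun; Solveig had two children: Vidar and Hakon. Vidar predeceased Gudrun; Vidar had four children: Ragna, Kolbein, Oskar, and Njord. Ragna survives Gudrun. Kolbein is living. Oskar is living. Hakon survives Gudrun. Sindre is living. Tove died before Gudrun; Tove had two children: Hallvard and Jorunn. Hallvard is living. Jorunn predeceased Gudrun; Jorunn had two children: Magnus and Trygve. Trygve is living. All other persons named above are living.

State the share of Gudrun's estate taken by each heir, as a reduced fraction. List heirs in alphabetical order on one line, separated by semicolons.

There is no surviving spouse, so the entire estate passes to Gudrun's descendants per capita at each generation.
At generation 1 (Solveig, Sindre, Asgeir, Tove) there are 4 shares of (1)/4 = 1/4 each.
Living: Sindre and Asgeir — each takes 1/4.
Deceased: Solveig and Tove. Their combined 1/2 is pooled and carried to generation 2.
At generation 2 (Vidar, Hakon, Hallvard, Jorunn) there are 4 shares of (1/2)/4 = 1/8 each.
Living: Hakon and Hallvard — each takes 1/8.
Deceased: Vidar and Jorunn. Their combined 1/4 is pooled and carried to generation 3.
At generation 3 (Ragna, Kolbein, Oskar, Njord, Magnus, Trygve) there are 6 shares of (1/4)/6 = 1/24 each.
Living: Ragna, Kolbein, Oskar, Njord, Magnus, and Trygve — each takes 1/24.

Asgeir 1/4; Hakon 1/8; Hallvard 1/8; Kolbein 1/24; Magnus 1/24; Njord 1/24; Oskar 1/24; Ragna 1/24; Sindre 1/4; Trygve 1/24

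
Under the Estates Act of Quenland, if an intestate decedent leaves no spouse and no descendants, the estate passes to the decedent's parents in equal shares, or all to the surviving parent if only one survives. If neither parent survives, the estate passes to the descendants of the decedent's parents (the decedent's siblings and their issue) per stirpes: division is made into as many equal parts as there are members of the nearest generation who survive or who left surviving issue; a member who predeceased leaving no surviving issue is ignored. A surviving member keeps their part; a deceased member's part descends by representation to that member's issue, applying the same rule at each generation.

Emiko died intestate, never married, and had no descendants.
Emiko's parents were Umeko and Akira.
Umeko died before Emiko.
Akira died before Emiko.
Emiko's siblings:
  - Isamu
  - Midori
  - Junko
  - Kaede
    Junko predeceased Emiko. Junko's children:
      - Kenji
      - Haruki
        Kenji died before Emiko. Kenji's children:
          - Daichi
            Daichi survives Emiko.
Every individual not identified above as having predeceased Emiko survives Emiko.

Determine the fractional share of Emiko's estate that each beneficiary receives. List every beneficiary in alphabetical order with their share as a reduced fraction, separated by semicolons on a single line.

Daichi 1/8; Haruki 1/8; Isamu 1/4; Kaede 1/4; Midori 1/4

Neither parent survives and there are no descendants, so the estate passes to Emiko's siblings and their issue per stirpes.
The estate is divided into 4 equal shares of 1/4 among Isamu, Midori, Junko, Kaede.
Isamu is living and takes 1/4.
Midori is living and takes 1/4.
Junko predeceased; the 1/4 allotted to Junko's branch passes to Junko's issue by representation.
The 1/4 is divided into 2 equal shares of 1/8 among Kenji, Haruki.
Kenji predeceased; the 1/8 allotted to Kenji's branch passes to Kenji's issue by representation.
Daichi is the sole taker at this level and receives the full 1/8.
Haruki is living and takes 1/8.
Kaede is living and takes 1/4.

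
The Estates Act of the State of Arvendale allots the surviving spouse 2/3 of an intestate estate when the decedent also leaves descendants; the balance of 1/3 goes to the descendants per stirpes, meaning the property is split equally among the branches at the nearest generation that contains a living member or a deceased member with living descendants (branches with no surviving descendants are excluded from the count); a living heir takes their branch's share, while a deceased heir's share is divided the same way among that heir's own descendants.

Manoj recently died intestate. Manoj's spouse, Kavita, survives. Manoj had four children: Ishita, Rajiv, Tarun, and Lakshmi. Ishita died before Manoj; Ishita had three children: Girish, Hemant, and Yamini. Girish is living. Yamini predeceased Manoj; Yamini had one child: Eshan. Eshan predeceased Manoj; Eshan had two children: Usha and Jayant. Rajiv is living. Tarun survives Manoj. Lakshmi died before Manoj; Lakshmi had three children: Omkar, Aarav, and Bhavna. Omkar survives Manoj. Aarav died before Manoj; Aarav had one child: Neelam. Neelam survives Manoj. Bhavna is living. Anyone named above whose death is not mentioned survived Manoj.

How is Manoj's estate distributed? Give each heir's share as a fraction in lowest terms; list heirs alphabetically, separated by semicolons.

Bhavna 1/36; Girish 1/36; Hemant 1/36; Jayant 1/72; Kavita 2/3; Neelam 1/36; Omkar 1/36; Rajiv 1/12; Tarun 1/12; Usha 1/72

Kavita, as surviving spouse, takes 2/3.
The remaining 1/3 passes to Manoj's descendants per stirpes.
The 1/3 is divided into 4 equal shares of 1/12 among Ishita, Rajiv, Tarun, Lakshmi.
Ishita predeceased; the 1/12 allotted to Ishita's branch passes to Ishita's issue by representation.
The 1/12 is divided into 3 equal shares of 1/36 among Girish, Hemant, Yamini.
Girish is living and takes 1/36.
Hemant is living and takes 1/36.
Yamini predeceased; the 1/36 allotted to Yamini's branch passes to Yamini's issue by representation.
Eshan's line is the sole branch at this level, so the full 1/36 passes to Eshan's issue by representation.
The 1/36 is divided into 2 equal shares of 1/72 among Usha, Jayant.
Usha is living and takes 1/72.
Jayant is living and takes 1/72.
Rajiv is living and takes 1/12.
Tarun is living and takes 1/12.
Lakshmi predeceased; the 1/12 allotted to Lakshmi's branch passes to Lakshmi's issue by representation.
The 1/12 is divided into 3 equal shares of 1/36 among Omkar, Aarav, Bhavna.
Omkar is living and takes 1/36.
Aarav predeceased; the 1/36 allotted to Aarav's branch passes to Aarav's issue by representation.
Neelam is the sole taker at this level and receives the full 1/36.
Bhavna is living and takes 1/36.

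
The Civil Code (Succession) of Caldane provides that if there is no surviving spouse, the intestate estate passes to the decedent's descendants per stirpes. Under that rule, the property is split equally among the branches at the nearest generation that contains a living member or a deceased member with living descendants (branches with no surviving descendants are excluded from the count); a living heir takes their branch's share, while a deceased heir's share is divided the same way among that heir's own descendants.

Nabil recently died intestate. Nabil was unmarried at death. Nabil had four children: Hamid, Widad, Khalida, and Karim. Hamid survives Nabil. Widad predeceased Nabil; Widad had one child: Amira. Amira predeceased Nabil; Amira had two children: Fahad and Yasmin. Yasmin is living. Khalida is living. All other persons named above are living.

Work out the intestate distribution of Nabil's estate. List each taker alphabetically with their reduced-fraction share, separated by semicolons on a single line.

There is no surviving spouse, so the entire estate passes to Nabil's descendants per stirpes.
The estate is divided into 4 equal shares of 1/4 among Hamid, Widad, Khalida, Karim.
Hamid is living and takes 1/4.
Widad predeceased; the 1/4 allotted to Widad's branch passes to Widad's issue by representation.
Amira's line is the sole branch at this level, so the full 1/4 passes to Amira's issue by representation.
The 1/4 is divided into 2 equal shares of 1/8 among Fahad, Yasmin.
Fahad is living and takes 1/8.
Yasmin is living and takes 1/8.
Khalida is living and takes 1/4.
Karim is living and takes 1/4.

Fahad 1/8; Hamid 1/4; Karim 1/4; Khalida 1/4; Yasmin 1/8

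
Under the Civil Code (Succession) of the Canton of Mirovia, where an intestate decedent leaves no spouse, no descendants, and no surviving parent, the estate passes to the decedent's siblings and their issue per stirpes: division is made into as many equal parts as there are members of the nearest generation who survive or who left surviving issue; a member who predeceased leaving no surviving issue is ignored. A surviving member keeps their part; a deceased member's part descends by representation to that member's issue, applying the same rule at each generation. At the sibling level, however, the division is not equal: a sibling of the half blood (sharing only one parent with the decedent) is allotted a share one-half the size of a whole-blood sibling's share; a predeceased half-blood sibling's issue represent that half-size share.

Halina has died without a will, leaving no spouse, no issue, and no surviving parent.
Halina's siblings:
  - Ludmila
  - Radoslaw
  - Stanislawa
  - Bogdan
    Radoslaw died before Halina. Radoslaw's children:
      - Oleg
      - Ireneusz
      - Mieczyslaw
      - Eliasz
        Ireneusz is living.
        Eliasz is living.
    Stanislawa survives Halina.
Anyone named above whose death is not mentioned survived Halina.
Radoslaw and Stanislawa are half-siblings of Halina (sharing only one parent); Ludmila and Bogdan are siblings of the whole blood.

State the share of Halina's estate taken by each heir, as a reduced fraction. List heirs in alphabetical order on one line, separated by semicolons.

No spouse, descendants, or parent survives, so the estate passes to Halina's siblings per stirpes.
Half-blood siblings count for one-half the weight of whole-blood siblings at the initial division.
Dividing 1 in proportion to weights (total weight 3): Ludmila (weight 1) → 1/3; Radoslaw (weight 1/2) → 1/6; Stanislawa (weight 1/2) → 1/6; Bogdan (weight 1) → 1/3.
Ludmila is living and takes 1/3.
Radoslaw predeceased; the 1/6 allotted to Radoslaw's branch passes to Radoslaw's issue by representation.
The 1/6 is divided into 4 equal shares of 1/24 among Oleg, Ireneusz, Mieczyslaw, Eliasz.
Oleg is living and takes 1/24.
Ireneusz is living and takes 1/24.
Mieczyslaw is living and takes 1/24.
Eliasz is living and takes 1/24.
Stanislawa is living and takes 1/6.
Bogdan is living and takes 1/3.

Bogdan 1/3; Eliasz 1/24; Ireneusz 1/24; Ludmila 1/3; Mieczyslaw 1/24; Oleg 1/24; Stanislawa 1/6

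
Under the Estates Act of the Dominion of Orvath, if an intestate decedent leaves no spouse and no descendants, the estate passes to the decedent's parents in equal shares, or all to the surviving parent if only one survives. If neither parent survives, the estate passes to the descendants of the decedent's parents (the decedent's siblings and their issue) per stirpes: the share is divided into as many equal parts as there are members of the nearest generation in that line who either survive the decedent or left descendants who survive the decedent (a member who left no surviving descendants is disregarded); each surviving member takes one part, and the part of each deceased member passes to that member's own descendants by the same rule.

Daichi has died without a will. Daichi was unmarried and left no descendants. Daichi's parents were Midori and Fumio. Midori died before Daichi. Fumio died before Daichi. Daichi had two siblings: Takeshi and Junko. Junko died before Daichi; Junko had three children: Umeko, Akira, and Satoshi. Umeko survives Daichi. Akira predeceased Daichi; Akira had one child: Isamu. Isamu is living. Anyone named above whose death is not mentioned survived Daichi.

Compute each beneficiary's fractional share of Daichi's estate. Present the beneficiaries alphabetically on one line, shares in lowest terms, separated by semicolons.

Isamu 1/6; Satoshi 1/6; Takeshi 1/2; Umeko 1/6

Neither parent survives and there are no descendants, so the estate passes to Daichi's siblings and their issue per stirpes.
The estate is divided into 2 equal shares of 1/2 among Takeshi, Junko.
Takeshi is living and takes 1/2.
Junko predeceased; the 1/2 allotted to Junko's branch passes to Junko's issue by representation.
The 1/2 is divided into 3 equal shares of 1/6 among Umeko, Akira, Satoshi.
Umeko is living and takes 1/6.
Akira predeceased; the 1/6 allotted to Akira's branch passes to Akira's issue by representation.
Isamu is the sole taker at this level and receives the full 1/6.
Satoshi is living and takes 1/6.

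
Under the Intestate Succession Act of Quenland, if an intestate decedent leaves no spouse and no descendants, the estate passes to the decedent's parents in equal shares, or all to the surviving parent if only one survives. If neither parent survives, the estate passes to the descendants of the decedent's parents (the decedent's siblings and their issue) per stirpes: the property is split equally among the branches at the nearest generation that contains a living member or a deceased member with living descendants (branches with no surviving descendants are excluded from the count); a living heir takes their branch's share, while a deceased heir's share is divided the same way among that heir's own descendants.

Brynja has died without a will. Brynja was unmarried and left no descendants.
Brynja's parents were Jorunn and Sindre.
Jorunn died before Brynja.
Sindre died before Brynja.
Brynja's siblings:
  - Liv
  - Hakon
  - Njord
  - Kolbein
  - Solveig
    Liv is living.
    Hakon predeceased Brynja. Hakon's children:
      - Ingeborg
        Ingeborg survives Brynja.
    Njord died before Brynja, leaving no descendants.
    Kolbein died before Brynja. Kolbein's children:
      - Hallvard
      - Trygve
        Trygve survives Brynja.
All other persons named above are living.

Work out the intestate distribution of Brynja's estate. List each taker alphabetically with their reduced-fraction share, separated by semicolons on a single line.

Hallvard 1/8; Ingeborg 1/4; Liv 1/4; Solveig 1/4; Trygve 1/8

Neither parent survives and there are no descendants, so the estate passes to Brynja's siblings and their issue per stirpes.
Njord left no surviving issue, so that branch lapses and is disregarded.
The estate is divided into 4 equal shares of 1/4 among Liv, Hakon, Kolbein, Solveig.
Liv is living and takes 1/4.
Hakon predeceased; the 1/4 allotted to Hakon's branch passes to Hakon's issue by representation.
Ingeborg is the sole taker at this level and receives the full 1/4.
Kolbein predeceased; the 1/4 allotted to Kolbein's branch passes to Kolbein's issue by representation.
The 1/4 is divided into 2 equal shares of 1/8 among Hallvard, Trygve.
Hallvard is living and takes 1/8.
Trygve is living and takes 1/8.
Solveig is living and takes 1/4.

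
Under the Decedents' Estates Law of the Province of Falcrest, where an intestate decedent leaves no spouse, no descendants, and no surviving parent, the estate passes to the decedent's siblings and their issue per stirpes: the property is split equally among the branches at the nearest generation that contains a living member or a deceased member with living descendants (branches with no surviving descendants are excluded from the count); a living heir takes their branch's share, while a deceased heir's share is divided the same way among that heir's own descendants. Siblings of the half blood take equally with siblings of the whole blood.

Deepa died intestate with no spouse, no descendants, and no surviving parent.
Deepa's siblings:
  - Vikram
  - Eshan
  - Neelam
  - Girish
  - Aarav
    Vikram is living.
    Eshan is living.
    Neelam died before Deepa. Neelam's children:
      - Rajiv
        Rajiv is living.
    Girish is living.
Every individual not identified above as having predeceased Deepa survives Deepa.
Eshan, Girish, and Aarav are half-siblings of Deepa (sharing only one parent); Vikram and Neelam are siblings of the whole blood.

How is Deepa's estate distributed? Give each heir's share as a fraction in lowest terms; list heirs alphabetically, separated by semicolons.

No spouse, descendants, or parent survives, so the estate passes to Deepa's siblings per stirpes.
Half-blood and whole-blood siblings take equally under the stated rule.
The estate is divided into 5 equal shares of 1/5 among Vikram, Eshan, Neelam, Girish, Aarav.
Vikram is living and takes 1/5.
Eshan is living and takes 1/5.
Neelam predeceased; the 1/5 allotted to Neelam's branch passes to Neelam's issue by representation.
Rajiv is the sole taker at this level and receives the full 1/5.
Girish is living and takes 1/5.
Aarav is living and takes 1/5.

Aarav 1/5; Eshan 1/5; Girish 1/5; Rajiv 1/5; Vikram 1/5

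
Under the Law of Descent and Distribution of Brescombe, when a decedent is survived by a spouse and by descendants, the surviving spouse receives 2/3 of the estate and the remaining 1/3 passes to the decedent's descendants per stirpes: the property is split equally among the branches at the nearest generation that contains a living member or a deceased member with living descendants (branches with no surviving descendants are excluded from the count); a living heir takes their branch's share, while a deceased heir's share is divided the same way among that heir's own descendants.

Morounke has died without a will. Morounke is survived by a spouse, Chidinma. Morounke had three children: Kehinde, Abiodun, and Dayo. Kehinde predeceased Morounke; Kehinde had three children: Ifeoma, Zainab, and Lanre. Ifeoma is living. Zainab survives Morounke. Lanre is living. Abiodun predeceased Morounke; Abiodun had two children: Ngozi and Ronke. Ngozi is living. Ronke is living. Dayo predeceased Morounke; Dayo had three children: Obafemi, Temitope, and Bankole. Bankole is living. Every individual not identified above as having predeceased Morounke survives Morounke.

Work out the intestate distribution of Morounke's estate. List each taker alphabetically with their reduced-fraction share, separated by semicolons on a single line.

Chidinma, as surviving spouse, takes 2/3.
The remaining 1/3 passes to Morounke's descendants per stirpes.
The 1/3 is divided into 3 equal shares of 1/9 among Kehinde, Abiodun, Dayo.
Kehinde predeceased; the 1/9 allotted to Kehinde's branch passes to Kehinde's issue by representation.
The 1/9 is divided into 3 equal shares of 1/27 among Ifeoma, Zainab, Lanre.
Ifeoma is living and takes 1/27.
Zainab is living and takes 1/27.
Lanre is living and takes 1/27.
Abiodun predeceased; the 1/9 allotted to Abiodun's branch passes to Abiodun's issue by representation.
The 1/9 is divided into 2 equal shares of 1/18 among Ngozi, Ronke.
Ngozi is living and takes 1/18.
Ronke is living and takes 1/18.
Dayo predeceased; the 1/9 allotted to Dayo's branch passes to Dayo's issue by representation.
The 1/9 is divided into 3 equal shares of 1/27 among Obafemi, Temitope, Bankole.
Obafemi is living and takes 1/27.
Temitope is living and takes 1/27.
Bankole is living and takes 1/27.

Bankole 1/27; Chidinma 2/3; Ifeoma 1/27; Lanre 1/27; Ngozi 1/18; Obafemi 1/27; Ronke 1/18; Temitope 1/27; Zainab 1/27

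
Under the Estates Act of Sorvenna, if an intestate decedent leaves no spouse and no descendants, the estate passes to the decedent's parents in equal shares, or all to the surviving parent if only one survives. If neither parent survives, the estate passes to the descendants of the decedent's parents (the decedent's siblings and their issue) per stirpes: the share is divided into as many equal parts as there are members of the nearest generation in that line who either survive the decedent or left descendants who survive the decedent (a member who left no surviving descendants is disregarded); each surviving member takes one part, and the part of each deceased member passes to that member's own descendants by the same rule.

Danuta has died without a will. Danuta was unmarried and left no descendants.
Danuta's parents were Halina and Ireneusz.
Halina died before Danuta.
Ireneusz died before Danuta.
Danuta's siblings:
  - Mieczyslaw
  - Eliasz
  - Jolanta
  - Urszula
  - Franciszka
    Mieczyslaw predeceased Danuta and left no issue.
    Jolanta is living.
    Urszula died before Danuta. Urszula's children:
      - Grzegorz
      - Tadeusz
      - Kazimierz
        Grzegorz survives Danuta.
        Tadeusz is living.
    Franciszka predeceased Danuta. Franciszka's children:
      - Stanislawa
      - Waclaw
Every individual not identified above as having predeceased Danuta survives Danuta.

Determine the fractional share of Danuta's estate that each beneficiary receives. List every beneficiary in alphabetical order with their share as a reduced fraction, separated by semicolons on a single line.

Neither parent survives and there are no descendants, so the estate passes to Danuta's siblings and their issue per stirpes.
Mieczyslaw left no surviving issue, so that branch lapses and is disregarded.
The estate is divided into 4 equal shares of 1/4 among Eliasz, Jolanta, Urszula, Franciszka.
Eliasz is living and takes 1/4.
Jolanta is living and takes 1/4.
Urszula predeceased; the 1/4 allotted to Urszula's branch passes to Urszula's issue by representation.
The 1/4 is divided into 3 equal shares of 1/12 among Grzegorz, Tadeusz, Kazimierz.
Grzegorz is living and takes 1/12.
Tadeusz is living and takes 1/12.
Kazimierz is living and takes 1/12.
Franciszka predeceased; the 1/4 allotted to Franciszka's branch passes to Franciszka's issue by representation.
The 1/4 is divided into 2 equal shares of 1/8 among Stanislawa, Waclaw.
Stanislawa is living and takes 1/8.
Waclaw is living and takes 1/8.

Eliasz 1/4; Grzegorz 1/12; Jolanta 1/4; Kazimierz 1/12; Stanislawa 1/8; Tadeusz 1/12; Waclaw 1/8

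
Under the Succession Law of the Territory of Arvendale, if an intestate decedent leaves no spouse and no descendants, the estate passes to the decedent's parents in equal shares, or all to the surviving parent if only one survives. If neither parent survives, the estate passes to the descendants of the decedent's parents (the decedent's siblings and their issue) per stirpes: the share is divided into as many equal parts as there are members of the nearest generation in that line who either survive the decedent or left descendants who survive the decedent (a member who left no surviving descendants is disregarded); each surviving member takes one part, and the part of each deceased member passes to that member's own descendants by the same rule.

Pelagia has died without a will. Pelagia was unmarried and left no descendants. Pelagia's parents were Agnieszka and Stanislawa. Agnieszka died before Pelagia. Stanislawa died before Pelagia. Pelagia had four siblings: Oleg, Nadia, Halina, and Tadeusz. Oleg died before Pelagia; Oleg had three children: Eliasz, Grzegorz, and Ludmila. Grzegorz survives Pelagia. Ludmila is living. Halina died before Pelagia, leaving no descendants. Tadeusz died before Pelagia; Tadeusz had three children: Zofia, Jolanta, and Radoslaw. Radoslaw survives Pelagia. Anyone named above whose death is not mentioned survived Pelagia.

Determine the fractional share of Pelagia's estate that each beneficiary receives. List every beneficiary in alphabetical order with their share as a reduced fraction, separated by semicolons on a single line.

Eliasz 1/9; Grzegorz 1/9; Jolanta 1/9; Ludmila 1/9; Nadia 1/3; Radoslaw 1/9; Zofia 1/9

Neither parent survives and there are no descendants, so the estate passes to Pelagia's siblings and their issue per stirpes.
Halina left no surviving issue, so that branch lapses and is disregarded.
The estate is divided into 3 equal shares of 1/3 among Oleg, Nadia, Tadeusz.
Oleg predeceased; the 1/3 allotted to Oleg's branch passes to Oleg's issue by representation.
The 1/3 is divided into 3 equal shares of 1/9 among Eliasz, Grzegorz, Ludmila.
Eliasz is living and takes 1/9.
Grzegorz is living and takes 1/9.
Ludmila is living and takes 1/9.
Nadia is living and takes 1/3.
Tadeusz predeceased; the 1/3 allotted to Tadeusz's branch passes to Tadeusz's issue by representation.
The 1/3 is divided into 3 equal shares of 1/9 among Zofia, Jolanta, Radoslaw.
Zofia is living and takes 1/9.
Jolanta is living and takes 1/9.
Radoslaw is living and takes 1/9.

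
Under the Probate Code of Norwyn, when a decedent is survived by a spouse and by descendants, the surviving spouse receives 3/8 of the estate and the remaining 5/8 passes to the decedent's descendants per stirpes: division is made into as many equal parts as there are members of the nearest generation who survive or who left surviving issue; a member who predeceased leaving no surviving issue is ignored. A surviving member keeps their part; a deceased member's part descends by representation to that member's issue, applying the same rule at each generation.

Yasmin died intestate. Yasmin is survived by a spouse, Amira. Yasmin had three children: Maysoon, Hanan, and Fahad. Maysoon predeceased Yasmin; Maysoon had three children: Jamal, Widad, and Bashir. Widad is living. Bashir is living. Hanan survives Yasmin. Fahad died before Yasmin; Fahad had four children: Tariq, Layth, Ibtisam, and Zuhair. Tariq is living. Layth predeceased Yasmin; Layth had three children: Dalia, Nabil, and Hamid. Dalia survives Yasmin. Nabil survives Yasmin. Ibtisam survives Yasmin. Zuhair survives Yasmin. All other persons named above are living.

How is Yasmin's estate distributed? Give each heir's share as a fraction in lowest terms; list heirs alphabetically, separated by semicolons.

Amira 3/8; Bashir 5/72; Dalia 5/288; Hamid 5/288; Hanan 5/24; Ibtisam 5/96; Jamal 5/72; Nabil 5/288; Tariq 5/96; Widad 5/72; Zuhair 5/96

Amira, as surviving spouse, takes 3/8.
The remaining 5/8 passes to Yasmin's descendants per stirpes.
The 5/8 is divided into 3 equal shares of 5/24 among Maysoon, Hanan, Fahad.
Maysoon predeceased; the 5/24 allotted to Maysoon's branch passes to Maysoon's issue by representation.
The 5/24 is divided into 3 equal shares of 5/72 among Jamal, Widad, Bashir.
Jamal is living and takes 5/72.
Widad is living and takes 5/72.
Bashir is living and takes 5/72.
Hanan is living and takes 5/24.
Fahad predeceased; the 5/24 allotted to Fahad's branch passes to Fahad's issue by representation.
The 5/24 is divided into 4 equal shares of 5/96 among Tariq, Layth, Ibtisam, Zuhair.
Tariq is living and takes 5/96.
Layth predeceased; the 5/96 allotted to Layth's branch passes to Layth's issue by representation.
The 5/96 is divided into 3 equal shares of 5/288 among Dalia, Nabil, Hamid.
Dalia is living and takes 5/288.
Nabil is living and takes 5/288.
Hamid is living and takes 5/288.
Ibtisam is living and takes 5/96.
Zuhair is living and takes 5/96.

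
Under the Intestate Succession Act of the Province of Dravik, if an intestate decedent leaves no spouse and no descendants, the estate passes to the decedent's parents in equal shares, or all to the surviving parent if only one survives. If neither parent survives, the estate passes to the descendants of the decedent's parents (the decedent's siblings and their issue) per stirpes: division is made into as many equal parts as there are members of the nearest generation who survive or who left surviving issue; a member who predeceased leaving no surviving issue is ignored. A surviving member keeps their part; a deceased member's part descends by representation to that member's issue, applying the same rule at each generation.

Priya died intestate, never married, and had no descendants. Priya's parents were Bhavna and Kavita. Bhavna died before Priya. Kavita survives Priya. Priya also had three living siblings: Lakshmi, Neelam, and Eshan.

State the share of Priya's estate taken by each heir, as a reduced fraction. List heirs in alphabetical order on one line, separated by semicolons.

Kavita 1

Only one parent, Kavita, survives, so Kavita takes the entire estate. The siblings take nothing because a surviving parent has priority.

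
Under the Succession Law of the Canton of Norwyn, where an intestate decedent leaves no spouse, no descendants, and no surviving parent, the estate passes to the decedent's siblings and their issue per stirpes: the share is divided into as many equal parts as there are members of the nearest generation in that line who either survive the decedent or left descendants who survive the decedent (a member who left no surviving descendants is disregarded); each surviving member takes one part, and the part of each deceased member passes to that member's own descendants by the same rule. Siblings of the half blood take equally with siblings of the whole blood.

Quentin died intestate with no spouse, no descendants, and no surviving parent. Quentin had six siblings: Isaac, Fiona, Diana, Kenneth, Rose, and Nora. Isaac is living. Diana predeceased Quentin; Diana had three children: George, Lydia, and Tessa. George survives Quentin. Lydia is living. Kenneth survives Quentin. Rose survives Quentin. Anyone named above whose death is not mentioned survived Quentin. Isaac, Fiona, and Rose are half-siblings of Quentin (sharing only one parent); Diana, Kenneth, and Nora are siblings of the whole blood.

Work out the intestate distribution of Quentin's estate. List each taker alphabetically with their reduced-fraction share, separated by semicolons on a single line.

No spouse, descendants, or parent survives, so the estate passes to Quentin's siblings per stirpes.
Half-blood and whole-blood siblings take equally under the stated rule.
The estate is divided into 6 equal shares of 1/6 among Isaac, Fiona, Diana, Kenneth, Rose, Nora.
Isaac is living and takes 1/6.
Fiona is living and takes 1/6.
Diana predeceased; the 1/6 allotted to Diana's branch passes to Diana's issue by representation.
The 1/6 is divided into 3 equal shares of 1/18 among George, Lydia, Tessa.
George is living and takes 1/18.
Lydia is living and takes 1/18.
Tessa is living and takes 1/18.
Kenneth is living and takes 1/6.
Rose is living and takes 1/6.
Nora is living and takes 1/6.

Fiona 1/6; George 1/18; Isaac 1/6; Kenneth 1/6; Lydia 1/18; Nora 1/6; Rose 1/6; Tessa 1/18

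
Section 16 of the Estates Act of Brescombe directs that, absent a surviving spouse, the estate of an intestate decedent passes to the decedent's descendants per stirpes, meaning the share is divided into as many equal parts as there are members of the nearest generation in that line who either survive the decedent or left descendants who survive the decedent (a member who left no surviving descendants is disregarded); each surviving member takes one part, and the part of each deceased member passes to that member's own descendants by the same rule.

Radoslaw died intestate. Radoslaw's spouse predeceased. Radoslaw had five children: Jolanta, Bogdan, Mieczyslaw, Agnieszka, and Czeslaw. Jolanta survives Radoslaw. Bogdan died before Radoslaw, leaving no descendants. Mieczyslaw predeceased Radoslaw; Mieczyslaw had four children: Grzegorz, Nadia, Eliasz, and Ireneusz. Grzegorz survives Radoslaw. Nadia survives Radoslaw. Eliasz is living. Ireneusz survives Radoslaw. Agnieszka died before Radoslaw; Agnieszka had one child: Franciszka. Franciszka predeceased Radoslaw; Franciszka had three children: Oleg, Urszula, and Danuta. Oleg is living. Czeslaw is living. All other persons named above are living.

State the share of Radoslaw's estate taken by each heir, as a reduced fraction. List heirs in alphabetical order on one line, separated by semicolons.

There is no surviving spouse, so the entire estate passes to Radoslaw's descendants per stirpes.
Bogdan left no surviving issue, so that branch lapses and is disregarded.
The estate is divided into 4 equal shares of 1/4 among Jolanta, Mieczyslaw, Agnieszka, Czeslaw.
Jolanta is living and takes 1/4.
Mieczyslaw predeceased; the 1/4 allotted to Mieczyslaw's branch passes to Mieczyslaw's issue by representation.
The 1/4 is divided into 4 equal shares of 1/16 among Grzegorz, Nadia, Eliasz, Ireneusz.
Grzegorz is living and takes 1/16.
Nadia is living and takes 1/16.
Eliasz is living and takes 1/16.
Ireneusz is living and takes 1/16.
Agnieszka predeceased; the 1/4 allotted to Agnieszka's branch passes to Agnieszka's issue by representation.
Franciszka's line is the sole branch at this level, so the full 1/4 passes to Franciszka's issue by representation.
The 1/4 is divided into 3 equal shares of 1/12 among Oleg, Urszula, Danuta.
Oleg is living and takes 1/12.
Urszula is living and takes 1/12.
Danuta is living and takes 1/12.
Czeslaw is living and takes 1/4.

Czeslaw 1/4; Danuta 1/12; Eliasz 1/16; Grzegorz 1/16; Ireneusz 1/16; Jolanta 1/4; Nadia 1/16; Oleg 1/12; Urszula 1/12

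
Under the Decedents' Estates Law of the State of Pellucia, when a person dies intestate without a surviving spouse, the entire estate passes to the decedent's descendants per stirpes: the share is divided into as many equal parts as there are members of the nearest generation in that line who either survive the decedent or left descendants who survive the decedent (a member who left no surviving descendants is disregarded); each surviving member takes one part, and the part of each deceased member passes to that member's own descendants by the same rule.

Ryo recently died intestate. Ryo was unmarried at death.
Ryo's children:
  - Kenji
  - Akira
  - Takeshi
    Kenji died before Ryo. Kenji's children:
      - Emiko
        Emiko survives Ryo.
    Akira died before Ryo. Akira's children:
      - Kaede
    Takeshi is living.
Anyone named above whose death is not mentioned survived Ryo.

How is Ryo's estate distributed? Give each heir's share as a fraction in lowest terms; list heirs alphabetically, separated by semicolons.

There is no surviving spouse, so the entire estate passes to Ryo's descendants per stirpes.
The estate is divided into 3 equal shares of 1/3 among Kenji, Akira, Takeshi.
Kenji predeceased; the 1/3 allotted to Kenji's branch passes to Kenji's issue by representation.
Emiko is the sole taker at this level and receives the full 1/3.
Akira predeceased; the 1/3 allotted to Akira's branch passes to Akira's issue by representation.
Kaede is the sole taker at this level and receives the full 1/3.
Takeshi is living and takes 1/3.

Emiko 1/3; Kaede 1/3; Takeshi 1/3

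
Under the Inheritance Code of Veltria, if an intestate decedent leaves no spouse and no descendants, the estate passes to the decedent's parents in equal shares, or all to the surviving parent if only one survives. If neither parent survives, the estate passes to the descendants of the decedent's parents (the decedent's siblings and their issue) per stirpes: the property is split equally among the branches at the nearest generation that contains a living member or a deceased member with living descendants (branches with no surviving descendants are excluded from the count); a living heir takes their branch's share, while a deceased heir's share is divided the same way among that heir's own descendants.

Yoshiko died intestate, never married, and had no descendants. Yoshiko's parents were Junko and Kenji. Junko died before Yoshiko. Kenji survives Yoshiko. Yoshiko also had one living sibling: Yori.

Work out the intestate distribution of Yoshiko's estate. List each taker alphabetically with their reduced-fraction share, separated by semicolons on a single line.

Kenji 1

Only one parent, Kenji, survives, so Kenji takes the entire estate. The siblings take nothing because a surviving parent has priority.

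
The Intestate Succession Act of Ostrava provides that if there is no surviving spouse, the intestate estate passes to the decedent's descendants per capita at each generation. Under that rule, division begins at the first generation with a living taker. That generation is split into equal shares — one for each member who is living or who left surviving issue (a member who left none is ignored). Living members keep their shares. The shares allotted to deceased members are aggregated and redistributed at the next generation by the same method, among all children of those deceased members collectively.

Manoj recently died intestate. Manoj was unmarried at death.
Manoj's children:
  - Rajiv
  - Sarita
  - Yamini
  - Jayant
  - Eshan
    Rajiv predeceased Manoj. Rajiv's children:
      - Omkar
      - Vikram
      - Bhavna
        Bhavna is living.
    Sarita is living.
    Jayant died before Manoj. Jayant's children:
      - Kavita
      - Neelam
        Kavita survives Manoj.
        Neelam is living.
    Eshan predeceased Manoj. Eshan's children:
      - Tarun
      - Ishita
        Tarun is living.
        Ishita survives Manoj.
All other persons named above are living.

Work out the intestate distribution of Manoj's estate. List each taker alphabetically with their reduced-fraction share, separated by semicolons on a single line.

Bhavna 3/35; Ishita 3/35; Kavita 3/35; Neelam 3/35; Omkar 3/35; Sarita 1/5; Tarun 3/35; Vikram 3/35; Yamini 1/5

There is no surviving spouse, so the entire estate passes to Manoj's descendants per capita at each generation.
At generation 1 (Rajiv, Sarita, Yamini, Jayant, Eshan) there are 5 shares of (1)/5 = 1/5 each.
Living: Sarita and Yamini — each takes 1/5.
Deceased: Rajiv, Jayant, and Eshan. Their combined 3/5 is pooled and carried to generation 2.
At generation 2 (Omkar, Vikram, Bhavna, Kavita, Neelam, Tarun, Ishita) there are 7 shares of (3/5)/7 = 3/35 each.
Living: Omkar, Vikram, Bhavna, Kavita, Neelam, Tarun, and Ishita — each takes 3/35.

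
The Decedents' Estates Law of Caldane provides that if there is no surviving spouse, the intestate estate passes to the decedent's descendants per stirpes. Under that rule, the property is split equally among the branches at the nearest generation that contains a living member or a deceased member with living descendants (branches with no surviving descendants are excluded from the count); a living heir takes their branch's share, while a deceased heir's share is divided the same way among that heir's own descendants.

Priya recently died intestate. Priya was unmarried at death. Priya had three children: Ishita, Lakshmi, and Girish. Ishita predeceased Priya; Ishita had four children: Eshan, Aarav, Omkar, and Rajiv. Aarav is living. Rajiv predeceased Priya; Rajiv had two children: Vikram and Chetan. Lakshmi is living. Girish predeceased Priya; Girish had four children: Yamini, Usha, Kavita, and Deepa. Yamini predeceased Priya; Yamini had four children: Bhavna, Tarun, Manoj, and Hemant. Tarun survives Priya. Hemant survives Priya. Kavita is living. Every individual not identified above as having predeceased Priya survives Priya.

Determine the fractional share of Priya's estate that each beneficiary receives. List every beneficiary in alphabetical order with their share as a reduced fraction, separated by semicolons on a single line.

Aarav 1/12; Bhavna 1/48; Chetan 1/24; Deepa 1/12; Eshan 1/12; Hemant 1/48; Kavita 1/12; Lakshmi 1/3; Manoj 1/48; Omkar 1/12; Tarun 1/48; Usha 1/12; Vikram 1/24

There is no surviving spouse, so the entire estate passes to Priya's descendants per stirpes.
The estate is divided into 3 equal shares of 1/3 among Ishita, Lakshmi, Girish.
Ishita predeceased; the 1/3 allotted to Ishita's branch passes to Ishita's issue by representation.
The 1/3 is divided into 4 equal shares of 1/12 among Eshan, Aarav, Omkar, Rajiv.
Eshan is living and takes 1/12.
Aarav is living and takes 1/12.
Omkar is living and takes 1/12.
Rajiv predeceased; the 1/12 allotted to Rajiv's branch passes to Rajiv's issue by representation.
The 1/12 is divided into 2 equal shares of 1/24 among Vikram, Chetan.
Vikram is living and takes 1/24.
Chetan is living and takes 1/24.
Lakshmi is living and takes 1/3.
Girish predeceased; the 1/3 allotted to Girish's branch passes to Girish's issue by representation.
The 1/3 is divided into 4 equal shares of 1/12 among Yamini, Usha, Kavita, Deepa.
Yamini predeceased; the 1/12 allotted to Yamini's branch passes to Yamini's issue by representation.
The 1/12 is divided into 4 equal shares of 1/48 among Bhavna, Tarun, Manoj, Hemant.
Bhavna is living and takes 1/48.
Tarun is living and takes 1/48.
Manoj is living and takes 1/48.
Hemant is living and takes 1/48.
Usha is living and takes 1/12.
Kavita is living and takes 1/12.
Deepa is living and takes 1/12.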